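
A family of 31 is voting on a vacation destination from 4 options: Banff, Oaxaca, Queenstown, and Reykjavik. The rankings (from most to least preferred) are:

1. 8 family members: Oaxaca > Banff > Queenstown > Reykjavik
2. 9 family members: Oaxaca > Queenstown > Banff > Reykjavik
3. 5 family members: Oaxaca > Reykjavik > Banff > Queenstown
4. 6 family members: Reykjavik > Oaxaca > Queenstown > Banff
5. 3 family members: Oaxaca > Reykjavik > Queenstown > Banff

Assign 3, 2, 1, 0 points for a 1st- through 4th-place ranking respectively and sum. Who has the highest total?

Oaxaca

Banff: 8·2 + 9·1 + 5·1 + 6·0 + 3·0 = 30
Oaxaca: 8·3 + 9·3 + 5·3 + 6·2 + 3·3 = 87
Queenstown: 8·1 + 9·2 + 5·0 + 6·1 + 3·1 = 35
Reykjavik: 8·0 + 9·0 + 5·2 + 6·3 + 3·2 = 34
Oaxaca has the highest Borda score (87).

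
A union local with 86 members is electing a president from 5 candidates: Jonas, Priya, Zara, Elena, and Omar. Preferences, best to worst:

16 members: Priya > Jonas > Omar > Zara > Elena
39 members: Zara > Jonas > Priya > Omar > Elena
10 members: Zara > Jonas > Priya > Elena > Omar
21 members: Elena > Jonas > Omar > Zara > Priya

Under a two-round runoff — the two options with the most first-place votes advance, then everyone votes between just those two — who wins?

Round 1 first-place votes: Jonas 0, Priya 16, Zara 49, Elena 21, Omar 0.
Zara and Elena advance.
Runoff: Zara is preferred to Elena by 65 voters; Elena by 21.
Zara wins the runoff.

Zara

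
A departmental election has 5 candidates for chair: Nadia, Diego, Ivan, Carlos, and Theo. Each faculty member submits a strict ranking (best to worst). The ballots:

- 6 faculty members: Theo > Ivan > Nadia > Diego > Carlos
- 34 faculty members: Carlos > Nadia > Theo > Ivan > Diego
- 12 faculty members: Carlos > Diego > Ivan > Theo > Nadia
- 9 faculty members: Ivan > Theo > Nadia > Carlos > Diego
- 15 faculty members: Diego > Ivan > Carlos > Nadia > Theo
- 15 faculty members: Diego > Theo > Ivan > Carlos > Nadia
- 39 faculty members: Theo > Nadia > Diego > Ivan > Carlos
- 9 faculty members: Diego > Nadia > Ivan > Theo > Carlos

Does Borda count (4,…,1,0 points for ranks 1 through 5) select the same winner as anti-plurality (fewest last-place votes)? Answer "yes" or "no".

Borda — scores: Nadia 291, Diego 276, Ivan 244, Carlos 238, Theo 341. Winner: Theo.
Anti-plurality — last-place votes: Nadia 27, Diego 43, Ivan 0, Carlos 54, Theo 15. Winner: Ivan.
The two methods disagree.

no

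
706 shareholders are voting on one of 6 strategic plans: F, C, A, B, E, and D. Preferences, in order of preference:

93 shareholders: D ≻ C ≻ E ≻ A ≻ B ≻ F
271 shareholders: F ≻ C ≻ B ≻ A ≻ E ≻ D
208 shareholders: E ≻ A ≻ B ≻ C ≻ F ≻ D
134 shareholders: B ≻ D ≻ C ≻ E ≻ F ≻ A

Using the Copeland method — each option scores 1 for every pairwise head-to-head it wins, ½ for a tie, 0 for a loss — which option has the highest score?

F: beats A and D; loses to C, B, and E → score 2.
C: beats F, A, B, E, and D → score 5.
A: beats D; loses to F, C, B, and E → score 1.
B: beats F, A, E, and D; loses to C → score 4.
E: beats F, A, and D; loses to C and B → score 3.
D: loses to F, C, A, B, and E → score 0.
C has the best pairwise record.

C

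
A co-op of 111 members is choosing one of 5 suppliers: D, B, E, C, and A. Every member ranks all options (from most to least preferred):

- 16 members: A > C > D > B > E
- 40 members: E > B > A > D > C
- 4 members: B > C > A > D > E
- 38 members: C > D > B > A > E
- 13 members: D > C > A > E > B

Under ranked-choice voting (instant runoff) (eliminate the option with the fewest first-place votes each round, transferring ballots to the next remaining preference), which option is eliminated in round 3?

A

Round 1: D 13, B 4, E 40, C 38, A 16. Eliminate B.
Round 2: D 13, E 40, C 42, A 16. Eliminate D.
Round 3: E 40, C 55, A 16. Eliminate A.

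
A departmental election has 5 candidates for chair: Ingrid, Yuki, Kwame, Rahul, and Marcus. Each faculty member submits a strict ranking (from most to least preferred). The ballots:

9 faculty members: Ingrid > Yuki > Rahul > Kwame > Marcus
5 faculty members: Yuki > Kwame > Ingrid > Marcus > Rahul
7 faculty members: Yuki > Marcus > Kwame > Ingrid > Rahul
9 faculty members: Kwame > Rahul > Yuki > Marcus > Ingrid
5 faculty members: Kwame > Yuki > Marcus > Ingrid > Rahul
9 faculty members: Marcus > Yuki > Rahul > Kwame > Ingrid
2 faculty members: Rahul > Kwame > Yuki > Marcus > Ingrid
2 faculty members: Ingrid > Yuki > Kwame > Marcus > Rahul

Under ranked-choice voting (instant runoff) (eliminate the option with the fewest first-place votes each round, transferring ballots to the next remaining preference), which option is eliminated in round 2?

Round 1: Ingrid 11, Yuki 12, Kwame 14, Rahul 2, Marcus 9. Eliminate Rahul.
Round 2: Ingrid 11, Yuki 12, Kwame 16, Marcus 9. Eliminate Marcus.

Marcus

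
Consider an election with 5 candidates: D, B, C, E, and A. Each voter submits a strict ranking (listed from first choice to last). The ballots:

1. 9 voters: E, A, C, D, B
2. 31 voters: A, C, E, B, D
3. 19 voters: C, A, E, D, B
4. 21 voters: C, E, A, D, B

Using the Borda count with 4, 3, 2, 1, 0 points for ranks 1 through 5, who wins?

D: 9·1 + 31·0 + 19·1 + 21·1 = 49
B: 9·0 + 31·1 + 19·0 + 21·0 = 31
C: 9·2 + 31·3 + 19·4 + 21·4 = 271
E: 9·4 + 31·2 + 19·2 + 21·3 = 199
A: 9·3 + 31·4 + 19·3 + 21·2 = 250
C has the highest Borda score (271).

C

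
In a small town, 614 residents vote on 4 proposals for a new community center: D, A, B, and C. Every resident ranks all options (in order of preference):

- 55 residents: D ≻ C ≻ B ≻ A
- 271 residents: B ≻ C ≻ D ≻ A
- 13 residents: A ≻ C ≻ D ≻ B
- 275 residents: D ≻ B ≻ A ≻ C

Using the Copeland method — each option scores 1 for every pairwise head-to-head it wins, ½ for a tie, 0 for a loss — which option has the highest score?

D

D: beats A, B, and C → score 3.
A: loses to D, B, and C → score 0.
B: beats A and C; loses to D → score 2.
C: beats A; loses to D and B → score 1.
D has the best pairwise record.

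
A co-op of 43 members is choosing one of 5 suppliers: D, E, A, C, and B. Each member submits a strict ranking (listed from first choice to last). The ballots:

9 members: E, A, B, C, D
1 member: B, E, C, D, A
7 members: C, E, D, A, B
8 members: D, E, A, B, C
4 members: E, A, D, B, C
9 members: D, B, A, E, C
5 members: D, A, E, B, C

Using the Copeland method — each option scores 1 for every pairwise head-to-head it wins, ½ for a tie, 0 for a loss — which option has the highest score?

D

D: beats E, A, C, and B → score 4.
E: beats A, C, and B; loses to D → score 3.
A: beats C and B; loses to D and E → score 2.
C: loses to D, E, A, and B → score 0.
B: beats C; loses to D, E, and A → score 1.
D has the best pairwise record.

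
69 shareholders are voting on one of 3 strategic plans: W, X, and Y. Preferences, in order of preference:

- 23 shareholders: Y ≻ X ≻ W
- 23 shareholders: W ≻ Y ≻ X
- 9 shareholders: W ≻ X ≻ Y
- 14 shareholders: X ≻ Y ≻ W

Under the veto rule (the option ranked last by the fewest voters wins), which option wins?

Last-place votes: W 37, X 23, Y 9.
Y is ranked last by the fewest voters, so Y wins.

Y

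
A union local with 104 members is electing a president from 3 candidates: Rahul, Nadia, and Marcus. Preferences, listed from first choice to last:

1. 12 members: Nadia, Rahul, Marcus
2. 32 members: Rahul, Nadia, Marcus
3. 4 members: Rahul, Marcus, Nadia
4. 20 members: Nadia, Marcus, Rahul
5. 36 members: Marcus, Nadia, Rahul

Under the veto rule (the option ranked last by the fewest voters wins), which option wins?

Nadia

Last-place votes: Rahul 56, Nadia 4, Marcus 44.
Nadia is ranked last by the fewest voters, so Nadia wins.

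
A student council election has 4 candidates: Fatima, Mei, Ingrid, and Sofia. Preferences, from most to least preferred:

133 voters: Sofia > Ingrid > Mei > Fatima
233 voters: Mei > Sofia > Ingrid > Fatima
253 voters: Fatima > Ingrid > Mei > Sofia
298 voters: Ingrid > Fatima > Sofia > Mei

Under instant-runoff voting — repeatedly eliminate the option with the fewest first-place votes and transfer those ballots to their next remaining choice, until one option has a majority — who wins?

Ingrid

Round 1: Fatima 253, Mei 233, Ingrid 298, Sofia 133. Eliminate Sofia.
Round 2: Fatima 253, Mei 233, Ingrid 431. Eliminate Mei.
Round 3: Fatima 253, Ingrid 664. Ingrid has a majority.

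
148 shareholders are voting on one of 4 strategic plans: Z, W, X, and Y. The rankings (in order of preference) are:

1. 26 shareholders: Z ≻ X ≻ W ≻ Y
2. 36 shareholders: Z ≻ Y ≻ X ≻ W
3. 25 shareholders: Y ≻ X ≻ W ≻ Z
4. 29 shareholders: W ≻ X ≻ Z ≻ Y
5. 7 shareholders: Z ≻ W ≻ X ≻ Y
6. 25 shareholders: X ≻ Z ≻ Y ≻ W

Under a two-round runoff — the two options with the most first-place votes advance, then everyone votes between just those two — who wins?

Z

Round 1 first-place votes: Z 69, W 29, X 25, Y 25.
Z and W advance.
Runoff: Z is preferred to W by 94 voters; W by 54.
Z wins the runoff.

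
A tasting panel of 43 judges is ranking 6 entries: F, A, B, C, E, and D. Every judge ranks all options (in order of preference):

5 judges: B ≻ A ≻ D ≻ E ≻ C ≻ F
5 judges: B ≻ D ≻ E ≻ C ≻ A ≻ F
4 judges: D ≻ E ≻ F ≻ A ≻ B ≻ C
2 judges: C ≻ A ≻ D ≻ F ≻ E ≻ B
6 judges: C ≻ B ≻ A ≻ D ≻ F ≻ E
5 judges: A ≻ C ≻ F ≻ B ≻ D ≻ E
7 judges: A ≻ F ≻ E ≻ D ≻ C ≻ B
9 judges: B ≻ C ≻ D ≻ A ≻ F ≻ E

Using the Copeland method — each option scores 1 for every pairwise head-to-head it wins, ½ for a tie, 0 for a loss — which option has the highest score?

B

F: beats E; loses to A, B, C, and D → score 1.
A: beats F, E, and D; loses to B and C → score 3.
B: beats F, A, C, E, and D → score 5.
C: beats F, A, E, and D; loses to B → score 4.
E: loses to F, A, B, C, and D → score 0.
D: beats F and E; loses to A, B, and C → score 2.
B has the best pairwise record.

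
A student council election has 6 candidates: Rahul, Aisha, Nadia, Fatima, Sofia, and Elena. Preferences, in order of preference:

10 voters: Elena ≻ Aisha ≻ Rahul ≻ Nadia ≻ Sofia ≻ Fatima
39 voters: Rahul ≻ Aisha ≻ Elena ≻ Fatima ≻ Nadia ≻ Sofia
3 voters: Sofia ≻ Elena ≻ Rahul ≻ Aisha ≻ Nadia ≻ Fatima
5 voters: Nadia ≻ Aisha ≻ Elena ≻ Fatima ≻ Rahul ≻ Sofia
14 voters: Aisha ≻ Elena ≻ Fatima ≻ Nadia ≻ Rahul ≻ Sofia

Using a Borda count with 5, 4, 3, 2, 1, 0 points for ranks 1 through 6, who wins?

Aisha

Rahul: 10·3 + 39·5 + 3·3 + 5·1 + 14·1 = 253
Aisha: 10·4 + 39·4 + 3·2 + 5·4 + 14·5 = 292
Nadia: 10·2 + 39·1 + 3·1 + 5·5 + 14·2 = 115
Fatima: 10·0 + 39·2 + 3·0 + 5·2 + 14·3 = 130
Sofia: 10·1 + 39·0 + 3·5 + 5·0 + 14·0 = 25
Elena: 10·5 + 39·3 + 3·4 + 5·3 + 14·4 = 250
Aisha has the highest Borda score (292).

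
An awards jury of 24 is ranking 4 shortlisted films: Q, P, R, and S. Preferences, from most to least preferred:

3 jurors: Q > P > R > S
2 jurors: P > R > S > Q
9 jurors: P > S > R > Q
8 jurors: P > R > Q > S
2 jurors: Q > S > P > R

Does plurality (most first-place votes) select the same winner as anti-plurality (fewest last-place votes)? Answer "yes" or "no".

yes

Plurality — first-place votes: Q 5, P 19, R 0, S 0. Winner: P.
Anti-plurality — last-place votes: Q 11, P 0, R 2, S 11. Winner: P.
The two methods agree.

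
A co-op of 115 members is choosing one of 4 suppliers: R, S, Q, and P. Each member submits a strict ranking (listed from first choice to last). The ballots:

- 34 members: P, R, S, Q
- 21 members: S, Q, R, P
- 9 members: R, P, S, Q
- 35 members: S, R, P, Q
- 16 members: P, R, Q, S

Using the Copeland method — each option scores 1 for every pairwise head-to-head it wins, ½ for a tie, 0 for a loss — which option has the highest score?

R: beats S, Q, and P → score 3.
S: beats Q; loses to R and P → score 1.
Q: loses to R, S, and P → score 0.
P: beats S and Q; loses to R → score 2.
R has the best pairwise record.

R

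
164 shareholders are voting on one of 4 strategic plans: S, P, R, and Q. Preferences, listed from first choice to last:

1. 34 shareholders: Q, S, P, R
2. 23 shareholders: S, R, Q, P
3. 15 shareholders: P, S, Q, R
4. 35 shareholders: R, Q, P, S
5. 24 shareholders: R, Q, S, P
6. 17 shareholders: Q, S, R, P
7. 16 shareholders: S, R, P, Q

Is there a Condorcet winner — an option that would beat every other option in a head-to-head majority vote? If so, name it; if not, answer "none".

none

Checking pairwise contests:
Q beats S 110–54.
S beats P 114–50.
S beats R 105–59.
R beats Q 98–66.
Every option loses at least one head-to-head, so there is no Condorcet winner.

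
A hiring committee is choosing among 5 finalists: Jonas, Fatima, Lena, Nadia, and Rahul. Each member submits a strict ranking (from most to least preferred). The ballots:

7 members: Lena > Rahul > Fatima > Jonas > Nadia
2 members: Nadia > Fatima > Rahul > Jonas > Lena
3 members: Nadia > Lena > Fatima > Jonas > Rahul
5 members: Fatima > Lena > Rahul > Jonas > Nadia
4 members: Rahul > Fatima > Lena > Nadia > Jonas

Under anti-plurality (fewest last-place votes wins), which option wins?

Fatima

Last-place votes: Jonas 4, Fatima 0, Lena 2, Nadia 12, Rahul 3.
Fatima is ranked last by the fewest voters, so Fatima wins.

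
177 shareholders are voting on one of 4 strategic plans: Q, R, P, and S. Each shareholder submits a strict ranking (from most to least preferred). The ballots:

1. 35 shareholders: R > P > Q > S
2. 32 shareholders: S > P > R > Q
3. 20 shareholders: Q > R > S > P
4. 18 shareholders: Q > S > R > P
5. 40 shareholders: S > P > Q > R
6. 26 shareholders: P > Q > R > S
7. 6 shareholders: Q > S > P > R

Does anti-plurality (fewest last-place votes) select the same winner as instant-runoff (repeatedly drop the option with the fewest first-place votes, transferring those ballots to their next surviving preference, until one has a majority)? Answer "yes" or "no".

yes

Anti-plurality — last-place votes: Q 32, R 46, P 38, S 61. Winner: Q.
Instant-runoff — R1 Q 44, R 35, P 26, S 72 (P out); R2 Q 70, R 35, S 72 (R out); R3 Q 105, S 72 (Q winner). Winner: Q.
The two methods agree.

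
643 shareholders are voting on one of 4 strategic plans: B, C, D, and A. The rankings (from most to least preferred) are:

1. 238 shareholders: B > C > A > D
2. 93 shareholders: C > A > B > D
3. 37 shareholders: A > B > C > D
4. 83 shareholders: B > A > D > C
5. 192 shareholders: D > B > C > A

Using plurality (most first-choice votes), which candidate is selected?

First-place votes: B 321, C 93, D 192, A 37.
B has the most first-place votes.

B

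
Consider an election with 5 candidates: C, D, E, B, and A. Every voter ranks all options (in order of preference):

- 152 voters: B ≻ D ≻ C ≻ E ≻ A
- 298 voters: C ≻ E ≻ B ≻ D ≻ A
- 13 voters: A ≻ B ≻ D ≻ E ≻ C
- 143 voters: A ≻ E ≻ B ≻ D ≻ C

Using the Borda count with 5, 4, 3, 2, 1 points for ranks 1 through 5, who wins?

C: 152·3 + 298·5 + 13·1 + 143·1 = 2102
D: 152·4 + 298·2 + 13·3 + 143·2 = 1529
E: 152·2 + 298·4 + 13·2 + 143·4 = 2094
B: 152·5 + 298·3 + 13·4 + 143·3 = 2135
A: 152·1 + 298·1 + 13·5 + 143·5 = 1230
B has the highest Borda score (2135).

B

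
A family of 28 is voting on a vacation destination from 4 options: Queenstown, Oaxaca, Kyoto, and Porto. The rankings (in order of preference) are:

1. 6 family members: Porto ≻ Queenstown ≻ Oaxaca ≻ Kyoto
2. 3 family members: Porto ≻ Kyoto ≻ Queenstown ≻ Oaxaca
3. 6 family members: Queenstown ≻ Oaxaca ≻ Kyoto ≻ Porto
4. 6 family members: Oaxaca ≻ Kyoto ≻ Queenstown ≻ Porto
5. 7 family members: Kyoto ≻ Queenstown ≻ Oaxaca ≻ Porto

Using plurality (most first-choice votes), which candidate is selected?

First-place votes: Queenstown 6, Oaxaca 6, Kyoto 7, Porto 9.
Porto has the most first-place votes.

Porto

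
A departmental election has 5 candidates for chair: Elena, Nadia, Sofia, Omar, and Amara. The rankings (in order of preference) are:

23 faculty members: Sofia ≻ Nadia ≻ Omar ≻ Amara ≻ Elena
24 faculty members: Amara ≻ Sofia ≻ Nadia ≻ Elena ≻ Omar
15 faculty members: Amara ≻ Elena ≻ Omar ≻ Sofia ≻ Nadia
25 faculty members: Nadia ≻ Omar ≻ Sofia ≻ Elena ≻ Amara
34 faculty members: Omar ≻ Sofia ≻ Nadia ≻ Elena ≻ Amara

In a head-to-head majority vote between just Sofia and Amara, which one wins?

Sofia

Voters preferring Sofia to Amara: 82; preferring Amara to Sofia: 39.
Sofia wins the head-to-head.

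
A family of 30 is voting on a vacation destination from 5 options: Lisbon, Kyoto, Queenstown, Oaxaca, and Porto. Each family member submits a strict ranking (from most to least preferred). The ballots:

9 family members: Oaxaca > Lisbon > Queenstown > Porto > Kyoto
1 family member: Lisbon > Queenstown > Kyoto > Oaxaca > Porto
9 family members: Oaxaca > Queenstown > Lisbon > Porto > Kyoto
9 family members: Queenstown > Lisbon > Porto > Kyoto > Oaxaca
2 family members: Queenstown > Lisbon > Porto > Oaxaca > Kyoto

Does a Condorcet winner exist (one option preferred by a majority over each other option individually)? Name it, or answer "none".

Oaxaca

Oaxaca vs Lisbon: 18–12 for Oaxaca.
Oaxaca vs Kyoto: 20–10 for Oaxaca.
Oaxaca vs Queenstown: 18–12 for Oaxaca.
Oaxaca vs Porto: 19–11 for Oaxaca.
Oaxaca beats every other option head-to-head.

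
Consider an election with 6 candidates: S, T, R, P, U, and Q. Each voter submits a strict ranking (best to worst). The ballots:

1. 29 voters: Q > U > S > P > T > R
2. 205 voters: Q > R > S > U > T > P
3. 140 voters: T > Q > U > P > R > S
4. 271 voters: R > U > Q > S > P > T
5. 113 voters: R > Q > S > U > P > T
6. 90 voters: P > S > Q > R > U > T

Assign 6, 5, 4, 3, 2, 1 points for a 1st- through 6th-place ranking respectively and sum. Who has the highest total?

Q

S: 29·4 + 205·4 + 140·1 + 271·3 + 113·4 + 90·5 = 2791
T: 29·2 + 205·2 + 140·6 + 271·1 + 113·1 + 90·1 = 1782
R: 29·1 + 205·5 + 140·2 + 271·6 + 113·6 + 90·3 = 3908
P: 29·3 + 205·1 + 140·3 + 271·2 + 113·2 + 90·6 = 2020
U: 29·5 + 205·3 + 140·4 + 271·5 + 113·3 + 90·2 = 3194
Q: 29·6 + 205·6 + 140·5 + 271·4 + 113·5 + 90·4 = 4113
Q has the highest Borda score (4113).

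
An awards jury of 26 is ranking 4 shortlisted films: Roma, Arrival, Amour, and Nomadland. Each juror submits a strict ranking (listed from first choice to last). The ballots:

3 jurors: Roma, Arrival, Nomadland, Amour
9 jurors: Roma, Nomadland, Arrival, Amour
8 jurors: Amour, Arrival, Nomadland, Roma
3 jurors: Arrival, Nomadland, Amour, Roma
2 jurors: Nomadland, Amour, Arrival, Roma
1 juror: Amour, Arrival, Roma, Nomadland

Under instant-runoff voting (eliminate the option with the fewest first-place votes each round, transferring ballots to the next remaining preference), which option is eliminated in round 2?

Arrival

Round 1: Roma 12, Arrival 3, Amour 9, Nomadland 2. Eliminate Nomadland.
Round 2: Roma 12, Arrival 3, Amour 11. Eliminate Arrival.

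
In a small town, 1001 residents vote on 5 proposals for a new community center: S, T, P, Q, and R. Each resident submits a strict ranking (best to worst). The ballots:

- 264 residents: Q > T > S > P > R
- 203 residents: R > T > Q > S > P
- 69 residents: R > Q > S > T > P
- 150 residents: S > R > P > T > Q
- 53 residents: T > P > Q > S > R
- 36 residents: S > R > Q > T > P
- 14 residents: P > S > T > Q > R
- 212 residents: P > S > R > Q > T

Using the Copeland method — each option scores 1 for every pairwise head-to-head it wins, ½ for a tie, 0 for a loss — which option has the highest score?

Q

S: beats P and R; loses to T and Q → score 2.
T: beats S and P; loses to Q and R → score 2.
P: beats R; loses to S, T, and Q → score 1.
Q: beats S, T, and P; loses to R → score 3.
R: beats T and Q; loses to S and P → score 2.
Q has the best pairwise record.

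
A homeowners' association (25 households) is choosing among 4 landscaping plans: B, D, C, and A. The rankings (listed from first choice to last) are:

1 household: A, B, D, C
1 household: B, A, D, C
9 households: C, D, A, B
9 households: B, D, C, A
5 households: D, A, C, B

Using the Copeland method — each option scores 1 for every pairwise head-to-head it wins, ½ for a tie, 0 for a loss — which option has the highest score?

B: loses to D, C, and A → score 0.
D: beats B, C, and A → score 3.
C: beats B and A; loses to D → score 2.
A: beats B; loses to D and C → score 1.
D has the best pairwise record.

D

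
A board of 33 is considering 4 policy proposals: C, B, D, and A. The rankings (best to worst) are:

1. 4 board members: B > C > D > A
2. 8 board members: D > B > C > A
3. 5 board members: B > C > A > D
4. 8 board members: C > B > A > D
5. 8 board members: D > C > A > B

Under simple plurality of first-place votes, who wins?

First-place votes: C 8, B 9, D 16, A 0.
D has the most first-place votes.

D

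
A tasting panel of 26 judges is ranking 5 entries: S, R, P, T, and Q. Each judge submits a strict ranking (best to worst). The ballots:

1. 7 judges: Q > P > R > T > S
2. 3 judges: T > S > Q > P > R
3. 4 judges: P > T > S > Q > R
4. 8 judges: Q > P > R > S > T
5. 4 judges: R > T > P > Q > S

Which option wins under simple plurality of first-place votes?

Q

First-place votes: S 0, R 4, P 4, T 3, Q 15.
Q has the most first-place votes.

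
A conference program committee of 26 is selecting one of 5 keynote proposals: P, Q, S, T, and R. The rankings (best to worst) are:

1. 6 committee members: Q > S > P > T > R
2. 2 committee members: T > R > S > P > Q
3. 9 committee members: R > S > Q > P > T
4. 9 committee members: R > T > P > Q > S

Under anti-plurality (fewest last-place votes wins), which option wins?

Last-place votes: P 0, Q 2, S 9, T 9, R 6.
P is ranked last by the fewest voters, so P wins.

P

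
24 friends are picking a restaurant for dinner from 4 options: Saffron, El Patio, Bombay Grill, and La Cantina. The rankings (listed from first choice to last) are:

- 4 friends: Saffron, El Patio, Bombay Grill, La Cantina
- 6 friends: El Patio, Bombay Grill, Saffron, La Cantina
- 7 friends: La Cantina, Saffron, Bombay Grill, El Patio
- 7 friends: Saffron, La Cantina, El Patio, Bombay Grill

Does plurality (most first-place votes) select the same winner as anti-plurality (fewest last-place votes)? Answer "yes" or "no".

yes

Plurality — first-place votes: Saffron 11, El Patio 6, Bombay Grill 0, La Cantina 7. Winner: Saffron.
Anti-plurality — last-place votes: Saffron 0, El Patio 7, Bombay Grill 7, La Cantina 10. Winner: Saffron.
The two methods agree.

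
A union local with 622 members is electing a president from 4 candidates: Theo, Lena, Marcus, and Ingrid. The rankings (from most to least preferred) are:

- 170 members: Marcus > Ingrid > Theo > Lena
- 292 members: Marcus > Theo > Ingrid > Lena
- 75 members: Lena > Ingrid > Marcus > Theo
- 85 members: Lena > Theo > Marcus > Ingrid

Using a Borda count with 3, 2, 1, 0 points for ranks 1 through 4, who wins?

Marcus

Theo: 170·1 + 292·2 + 75·0 + 85·2 = 924
Lena: 170·0 + 292·0 + 75·3 + 85·3 = 480
Marcus: 170·3 + 292·3 + 75·1 + 85·1 = 1546
Ingrid: 170·2 + 292·1 + 75·2 + 85·0 = 782
Marcus has the highest Borda score (1546).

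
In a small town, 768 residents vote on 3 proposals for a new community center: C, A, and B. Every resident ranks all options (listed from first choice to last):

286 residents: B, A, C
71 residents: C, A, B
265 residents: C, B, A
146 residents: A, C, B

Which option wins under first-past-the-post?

First-place votes: C 336, A 146, B 286.
C has the most first-place votes.

C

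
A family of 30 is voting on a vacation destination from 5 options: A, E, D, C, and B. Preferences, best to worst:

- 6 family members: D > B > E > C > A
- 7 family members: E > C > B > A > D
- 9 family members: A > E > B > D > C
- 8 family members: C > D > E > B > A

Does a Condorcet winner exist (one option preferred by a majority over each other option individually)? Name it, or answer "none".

E vs A: 21–9 for E.
E vs D: 16–14 for E.
E vs C: 22–8 for E.
E vs B: 24–6 for E.
E beats every other option head-to-head.

E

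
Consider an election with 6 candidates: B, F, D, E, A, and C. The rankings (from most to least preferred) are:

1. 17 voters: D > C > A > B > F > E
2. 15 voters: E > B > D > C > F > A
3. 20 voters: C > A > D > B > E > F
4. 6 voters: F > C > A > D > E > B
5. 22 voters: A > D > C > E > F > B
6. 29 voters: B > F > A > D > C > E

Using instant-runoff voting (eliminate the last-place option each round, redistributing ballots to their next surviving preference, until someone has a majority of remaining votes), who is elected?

C

Round 1: B 29, F 6, D 17, E 15, A 22, C 20. Eliminate F.
Round 2: B 29, D 17, E 15, A 22, C 26. Eliminate E.
Round 3: B 44, D 17, A 22, C 26. Eliminate D.
Round 4: B 44, A 22, C 43. Eliminate A.
Round 5: B 44, C 65. C has a majority.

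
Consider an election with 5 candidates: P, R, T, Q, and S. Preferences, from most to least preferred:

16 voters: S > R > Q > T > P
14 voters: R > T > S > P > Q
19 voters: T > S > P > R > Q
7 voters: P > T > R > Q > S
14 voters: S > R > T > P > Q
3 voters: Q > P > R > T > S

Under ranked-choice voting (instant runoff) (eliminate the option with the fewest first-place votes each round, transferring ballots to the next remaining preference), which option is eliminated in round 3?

Round 1: P 7, R 14, T 19, Q 3, S 30. Eliminate Q.
Round 2: P 10, R 14, T 19, S 30. Eliminate P.
Round 3: R 17, T 26, S 30. Eliminate R.

R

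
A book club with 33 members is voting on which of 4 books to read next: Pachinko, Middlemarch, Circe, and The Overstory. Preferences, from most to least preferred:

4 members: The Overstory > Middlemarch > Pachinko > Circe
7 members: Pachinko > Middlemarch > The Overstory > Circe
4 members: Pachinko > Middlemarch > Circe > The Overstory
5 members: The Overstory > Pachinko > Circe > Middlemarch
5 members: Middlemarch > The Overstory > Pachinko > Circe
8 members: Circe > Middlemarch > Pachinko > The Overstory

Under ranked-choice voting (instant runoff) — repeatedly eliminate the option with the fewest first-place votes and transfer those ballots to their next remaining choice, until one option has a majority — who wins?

Round 1: Pachinko 11, Middlemarch 5, Circe 8, The Overstory 9. Eliminate Middlemarch.
Round 2: Pachinko 11, Circe 8, The Overstory 14. Eliminate Circe.
Round 3: Pachinko 19, The Overstory 14. Pachinko has a majority.

Pachinko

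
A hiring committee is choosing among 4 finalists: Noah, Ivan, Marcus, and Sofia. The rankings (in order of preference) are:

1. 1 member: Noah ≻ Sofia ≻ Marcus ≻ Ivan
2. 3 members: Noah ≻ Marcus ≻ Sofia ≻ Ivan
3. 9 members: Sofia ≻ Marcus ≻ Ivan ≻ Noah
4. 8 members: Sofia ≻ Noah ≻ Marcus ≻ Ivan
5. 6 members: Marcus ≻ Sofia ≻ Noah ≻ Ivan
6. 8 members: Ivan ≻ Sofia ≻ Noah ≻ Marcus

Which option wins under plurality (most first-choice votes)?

Sofia

First-place votes: Noah 4, Ivan 8, Marcus 6, Sofia 17.
Sofia has the most first-place votes.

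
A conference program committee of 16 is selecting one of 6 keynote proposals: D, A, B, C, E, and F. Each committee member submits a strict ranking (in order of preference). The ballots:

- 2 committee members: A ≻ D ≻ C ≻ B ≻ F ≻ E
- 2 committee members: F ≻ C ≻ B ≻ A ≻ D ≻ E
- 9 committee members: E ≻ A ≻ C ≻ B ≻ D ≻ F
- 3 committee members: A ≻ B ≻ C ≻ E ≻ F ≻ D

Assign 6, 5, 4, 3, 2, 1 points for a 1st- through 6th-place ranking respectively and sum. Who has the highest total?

A

D: 2·5 + 2·2 + 9·2 + 3·1 = 35
A: 2·6 + 2·3 + 9·5 + 3·6 = 81
B: 2·3 + 2·4 + 9·3 + 3·5 = 56
C: 2·4 + 2·5 + 9·4 + 3·4 = 66
E: 2·1 + 2·1 + 9·6 + 3·3 = 67
F: 2·2 + 2·6 + 9·1 + 3·2 = 31
A has the highest Borda score (81).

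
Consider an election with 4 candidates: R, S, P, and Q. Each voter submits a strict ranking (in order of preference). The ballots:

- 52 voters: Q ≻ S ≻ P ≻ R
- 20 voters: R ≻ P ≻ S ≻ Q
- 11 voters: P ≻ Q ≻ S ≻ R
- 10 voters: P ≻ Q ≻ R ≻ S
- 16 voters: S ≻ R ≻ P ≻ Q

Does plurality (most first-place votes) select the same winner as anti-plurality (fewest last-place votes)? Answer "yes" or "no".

no

Plurality — first-place votes: R 20, S 16, P 21, Q 52. Winner: Q.
Anti-plurality — last-place votes: R 63, S 10, P 0, Q 36. Winner: P.
The two methods disagree.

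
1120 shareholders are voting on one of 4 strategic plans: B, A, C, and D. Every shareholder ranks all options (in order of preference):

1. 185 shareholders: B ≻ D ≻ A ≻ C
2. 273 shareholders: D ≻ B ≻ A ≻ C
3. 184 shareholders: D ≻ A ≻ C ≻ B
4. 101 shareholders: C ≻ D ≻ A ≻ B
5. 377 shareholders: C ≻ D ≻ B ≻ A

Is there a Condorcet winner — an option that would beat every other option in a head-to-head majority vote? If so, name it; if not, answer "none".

D vs B: 935–185 for D.
D vs A: 1120–0 for D.
D vs C: 642–478 for D.
D beats every other option head-to-head.

D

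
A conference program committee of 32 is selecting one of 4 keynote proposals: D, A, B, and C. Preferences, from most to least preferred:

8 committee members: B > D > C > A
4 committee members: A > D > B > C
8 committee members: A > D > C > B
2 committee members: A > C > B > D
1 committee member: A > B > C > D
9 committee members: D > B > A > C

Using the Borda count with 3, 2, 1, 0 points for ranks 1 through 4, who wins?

D

D: 8·2 + 4·2 + 8·2 + 2·0 + 1·0 + 9·3 = 67
A: 8·0 + 4·3 + 8·3 + 2·3 + 1·3 + 9·1 = 54
B: 8·3 + 4·1 + 8·0 + 2·1 + 1·2 + 9·2 = 50
C: 8·1 + 4·0 + 8·1 + 2·2 + 1·1 + 9·0 = 21
D has the highest Borda score (67).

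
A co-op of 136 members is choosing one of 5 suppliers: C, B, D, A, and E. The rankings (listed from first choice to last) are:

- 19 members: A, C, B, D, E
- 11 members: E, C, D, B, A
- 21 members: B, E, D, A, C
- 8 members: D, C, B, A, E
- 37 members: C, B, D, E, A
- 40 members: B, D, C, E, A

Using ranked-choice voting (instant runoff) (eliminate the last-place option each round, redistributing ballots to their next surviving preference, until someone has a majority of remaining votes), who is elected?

Round 1: C 37, B 61, D 8, A 19, E 11. Eliminate D.
Round 2: C 45, B 61, A 19, E 11. Eliminate E.
Round 3: C 56, B 61, A 19. Eliminate A.
Round 4: C 75, B 61. C has a majority.

C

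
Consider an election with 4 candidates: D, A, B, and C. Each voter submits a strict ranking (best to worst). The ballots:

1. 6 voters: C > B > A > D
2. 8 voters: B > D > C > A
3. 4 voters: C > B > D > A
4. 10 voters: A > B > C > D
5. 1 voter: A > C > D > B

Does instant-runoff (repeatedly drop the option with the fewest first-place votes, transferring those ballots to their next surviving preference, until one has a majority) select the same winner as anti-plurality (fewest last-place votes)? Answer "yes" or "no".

yes

Instant-runoff — R1 D 0, A 11, B 8, C 10 (D out); R2 A 11, B 8, C 10 (B out); R3 A 11, C 18 (C winner). Winner: C.
Anti-plurality — last-place votes: D 16, A 12, B 1, C 0. Winner: C.
The two methods agree.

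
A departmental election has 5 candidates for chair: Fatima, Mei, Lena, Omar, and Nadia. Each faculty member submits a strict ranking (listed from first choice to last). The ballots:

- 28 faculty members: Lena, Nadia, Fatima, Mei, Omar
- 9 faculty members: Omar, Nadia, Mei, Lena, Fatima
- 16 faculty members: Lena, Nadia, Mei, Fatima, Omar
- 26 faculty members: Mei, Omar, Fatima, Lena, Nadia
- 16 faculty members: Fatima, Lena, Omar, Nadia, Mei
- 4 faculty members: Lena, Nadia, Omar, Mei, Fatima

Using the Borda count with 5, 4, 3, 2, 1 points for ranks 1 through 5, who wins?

Lena

Fatima: 28·3 + 9·1 + 16·2 + 26·3 + 16·5 + 4·1 = 287
Mei: 28·2 + 9·3 + 16·3 + 26·5 + 16·1 + 4·2 = 285
Lena: 28·5 + 9·2 + 16·5 + 26·2 + 16·4 + 4·5 = 374
Omar: 28·1 + 9·5 + 16·1 + 26·4 + 16·3 + 4·3 = 253
Nadia: 28·4 + 9·4 + 16·4 + 26·1 + 16·2 + 4·4 = 286
Lena has the highest Borda score (374).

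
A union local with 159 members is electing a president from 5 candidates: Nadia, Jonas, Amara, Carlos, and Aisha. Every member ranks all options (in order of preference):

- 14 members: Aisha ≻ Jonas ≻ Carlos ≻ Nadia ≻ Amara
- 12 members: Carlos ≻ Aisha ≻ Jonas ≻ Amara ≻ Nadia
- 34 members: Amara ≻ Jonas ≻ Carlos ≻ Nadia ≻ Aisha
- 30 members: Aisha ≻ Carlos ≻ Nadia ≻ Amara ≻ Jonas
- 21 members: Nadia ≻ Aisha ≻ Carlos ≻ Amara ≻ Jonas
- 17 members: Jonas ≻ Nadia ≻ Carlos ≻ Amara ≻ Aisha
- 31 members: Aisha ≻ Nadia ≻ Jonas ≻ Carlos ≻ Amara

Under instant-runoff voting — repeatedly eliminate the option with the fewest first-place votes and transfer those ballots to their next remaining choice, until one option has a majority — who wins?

Aisha

Round 1: Nadia 21, Jonas 17, Amara 34, Carlos 12, Aisha 75. Eliminate Carlos.
Round 2: Nadia 21, Jonas 17, Amara 34, Aisha 87. Aisha has a majority.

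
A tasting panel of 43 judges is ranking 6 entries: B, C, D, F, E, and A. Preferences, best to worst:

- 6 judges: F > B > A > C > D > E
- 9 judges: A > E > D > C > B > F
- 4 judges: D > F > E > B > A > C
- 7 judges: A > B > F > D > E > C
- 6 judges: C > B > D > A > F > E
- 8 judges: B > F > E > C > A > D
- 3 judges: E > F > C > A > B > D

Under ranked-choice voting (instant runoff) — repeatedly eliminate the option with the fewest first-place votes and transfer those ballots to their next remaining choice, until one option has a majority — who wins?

B

Round 1: B 8, C 6, D 4, F 6, E 3, A 16. Eliminate E.
Round 2: B 8, C 6, D 4, F 9, A 16. Eliminate D.
Round 3: B 8, C 6, F 13, A 16. Eliminate C.
Round 4: B 14, F 13, A 16. Eliminate F.
Round 5: B 24, A 19. B has a majority.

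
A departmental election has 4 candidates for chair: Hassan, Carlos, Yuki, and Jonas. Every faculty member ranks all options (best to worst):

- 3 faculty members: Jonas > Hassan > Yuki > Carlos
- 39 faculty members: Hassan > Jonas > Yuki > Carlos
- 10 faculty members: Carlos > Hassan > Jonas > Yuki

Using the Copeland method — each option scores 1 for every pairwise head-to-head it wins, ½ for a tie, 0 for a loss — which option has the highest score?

Hassan: beats Carlos, Yuki, and Jonas → score 3.
Carlos: loses to Hassan, Yuki, and Jonas → score 0.
Yuki: beats Carlos; loses to Hassan and Jonas → score 1.
Jonas: beats Carlos and Yuki; loses to Hassan → score 2.
Hassan has the best pairwise record.

Hassan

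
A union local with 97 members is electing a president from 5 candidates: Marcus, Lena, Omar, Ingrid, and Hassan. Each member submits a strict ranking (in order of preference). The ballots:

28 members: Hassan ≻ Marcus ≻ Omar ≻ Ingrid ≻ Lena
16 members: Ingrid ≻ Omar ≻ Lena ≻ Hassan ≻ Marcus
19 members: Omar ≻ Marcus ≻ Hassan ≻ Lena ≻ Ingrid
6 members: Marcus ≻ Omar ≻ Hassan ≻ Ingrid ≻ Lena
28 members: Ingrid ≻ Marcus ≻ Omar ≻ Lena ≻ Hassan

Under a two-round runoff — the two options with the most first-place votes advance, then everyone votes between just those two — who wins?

Round 1 first-place votes: Marcus 6, Lena 0, Omar 19, Ingrid 44, Hassan 28.
Ingrid and Hassan advance.
Runoff: Ingrid is preferred to Hassan by 44 voters; Hassan by 53.
Hassan wins the runoff.

Hassan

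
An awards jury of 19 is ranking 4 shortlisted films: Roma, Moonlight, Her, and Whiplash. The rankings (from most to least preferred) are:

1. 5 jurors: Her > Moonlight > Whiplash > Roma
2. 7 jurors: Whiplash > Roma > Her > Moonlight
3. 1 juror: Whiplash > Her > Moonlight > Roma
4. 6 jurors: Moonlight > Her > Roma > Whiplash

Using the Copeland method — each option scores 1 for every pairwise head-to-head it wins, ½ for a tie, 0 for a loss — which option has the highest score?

Roma: loses to Moonlight, Her, and Whiplash → score 0.
Moonlight: beats Roma and Whiplash; loses to Her → score 2.
Her: beats Roma, Moonlight, and Whiplash → score 3.
Whiplash: beats Roma; loses to Moonlight and Her → score 1.
Her has the best pairwise record.

Her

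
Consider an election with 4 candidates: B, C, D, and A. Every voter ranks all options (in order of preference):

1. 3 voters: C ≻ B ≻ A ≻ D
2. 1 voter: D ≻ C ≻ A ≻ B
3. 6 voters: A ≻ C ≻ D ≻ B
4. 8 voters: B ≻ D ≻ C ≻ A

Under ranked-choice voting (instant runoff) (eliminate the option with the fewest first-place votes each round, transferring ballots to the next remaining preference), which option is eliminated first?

Round 1: B 8, C 3, D 1, A 6. Eliminate D.

D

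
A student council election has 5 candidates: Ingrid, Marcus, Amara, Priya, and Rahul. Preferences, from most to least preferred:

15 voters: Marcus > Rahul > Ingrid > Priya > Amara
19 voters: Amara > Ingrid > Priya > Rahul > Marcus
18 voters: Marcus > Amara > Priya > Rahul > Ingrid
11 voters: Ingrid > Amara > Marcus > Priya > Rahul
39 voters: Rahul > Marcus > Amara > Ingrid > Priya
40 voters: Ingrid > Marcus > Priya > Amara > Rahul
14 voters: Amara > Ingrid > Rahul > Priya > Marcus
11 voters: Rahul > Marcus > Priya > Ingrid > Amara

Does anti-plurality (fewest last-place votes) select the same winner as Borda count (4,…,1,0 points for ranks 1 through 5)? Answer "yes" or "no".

no

Anti-plurality — last-place votes: Ingrid 18, Marcus 33, Amara 26, Priya 39, Rahul 51. Winner: Ingrid.
Borda — scores: Ingrid 383, Marcus 424, Amara 337, Priya 216, Rahul 310. Winner: Marcus.
The two methods disagree.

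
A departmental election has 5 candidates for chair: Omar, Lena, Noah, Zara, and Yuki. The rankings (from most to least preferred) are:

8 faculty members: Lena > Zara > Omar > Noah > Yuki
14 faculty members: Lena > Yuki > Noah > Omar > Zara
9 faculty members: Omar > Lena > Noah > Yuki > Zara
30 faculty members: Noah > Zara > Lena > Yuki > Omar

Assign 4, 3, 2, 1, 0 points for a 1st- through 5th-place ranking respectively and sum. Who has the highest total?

Lena

Omar: 8·2 + 14·1 + 9·4 + 30·0 = 66
Lena: 8·4 + 14·4 + 9·3 + 30·2 = 175
Noah: 8·1 + 14·2 + 9·2 + 30·4 = 174
Zara: 8·3 + 14·0 + 9·0 + 30·3 = 114
Yuki: 8·0 + 14·3 + 9·1 + 30·1 = 81
Lena has the highest Borda score (175).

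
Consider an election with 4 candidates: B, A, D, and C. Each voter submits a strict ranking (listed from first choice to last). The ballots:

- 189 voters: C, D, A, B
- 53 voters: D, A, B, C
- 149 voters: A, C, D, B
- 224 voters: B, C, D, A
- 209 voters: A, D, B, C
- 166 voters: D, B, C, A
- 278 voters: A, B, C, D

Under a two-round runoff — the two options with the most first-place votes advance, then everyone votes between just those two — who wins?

Round 1 first-place votes: B 224, A 636, D 219, C 189.
A and B advance.
Runoff: A is preferred to B by 878 voters; B by 390.
A wins the runoff.

A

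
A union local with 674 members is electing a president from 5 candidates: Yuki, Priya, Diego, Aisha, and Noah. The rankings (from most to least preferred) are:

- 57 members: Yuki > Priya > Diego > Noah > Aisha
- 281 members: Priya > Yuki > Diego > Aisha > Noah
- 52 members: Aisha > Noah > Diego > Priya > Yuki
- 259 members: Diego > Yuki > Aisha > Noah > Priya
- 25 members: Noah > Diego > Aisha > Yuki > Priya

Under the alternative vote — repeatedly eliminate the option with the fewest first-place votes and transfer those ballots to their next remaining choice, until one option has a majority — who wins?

Priya

Round 1: Yuki 57, Priya 281, Diego 259, Aisha 52, Noah 25. Eliminate Noah.
Round 2: Yuki 57, Priya 281, Diego 284, Aisha 52. Eliminate Aisha.
Round 3: Yuki 57, Priya 281, Diego 336. Eliminate Yuki.
Round 4: Priya 338, Diego 336. Priya has a majority.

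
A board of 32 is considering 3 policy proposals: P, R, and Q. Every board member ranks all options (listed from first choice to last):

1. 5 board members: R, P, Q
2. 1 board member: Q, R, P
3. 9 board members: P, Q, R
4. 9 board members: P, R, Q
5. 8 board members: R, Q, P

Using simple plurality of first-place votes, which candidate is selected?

P

First-place votes: P 18, R 13, Q 1.
P has the most first-place votes.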